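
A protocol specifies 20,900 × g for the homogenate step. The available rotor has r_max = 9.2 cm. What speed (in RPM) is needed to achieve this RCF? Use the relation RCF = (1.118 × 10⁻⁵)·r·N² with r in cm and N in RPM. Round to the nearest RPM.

20,900 = 1.118 × 10⁻⁵ × 9.2 × N²
N² = 20,900 / (10.2856 × 10⁻⁵) = 203,196,702
N ≈ √203,196,702 ≈ 14,254.7

14255 RPM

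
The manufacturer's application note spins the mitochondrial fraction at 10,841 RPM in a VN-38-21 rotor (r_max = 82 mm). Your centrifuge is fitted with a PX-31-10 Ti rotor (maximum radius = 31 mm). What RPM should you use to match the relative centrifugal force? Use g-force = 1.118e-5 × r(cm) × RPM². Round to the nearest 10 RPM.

≈ 17630 RPM

Original rotor: r = 82 mm = 8.2 cm
RCF_original = 1.118 × 10⁻⁵ × 8.2 × (10841)² = 1.118 × 10⁻⁵ × 8.2 × 117,527,281 ≈ 10,774.4 × g
Your rotor: r = 31 mm = 3.1 cm
10,774.4 = 1.118 × 10⁻⁵ × 3.1 × N²
N² = 10,774.4 / (3.4658 × 10⁻⁵) = 310,877,719
N ≈ √310,877,719 ≈ 17,631.7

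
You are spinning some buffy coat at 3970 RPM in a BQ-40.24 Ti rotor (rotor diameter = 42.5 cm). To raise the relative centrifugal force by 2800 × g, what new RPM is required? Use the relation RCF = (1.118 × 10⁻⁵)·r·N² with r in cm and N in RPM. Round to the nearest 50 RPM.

5250 RPM

r = 42.5 / 2 = 21.25 cm
Current RCF = 1.118 × 10⁻⁵ × 21.25 × (3970)² = 1.118 × 10⁻⁵ × 21.25 × 15,760,900 ≈ 3,744.4 × g
Target RCF = 3,744.4 + 2,800 = 6,544.4 × g
N² = 6,544.4 / (23.7575 × 10⁻⁵) = 27,546,669
N ≈ √27,546,669 ≈ 5,248.5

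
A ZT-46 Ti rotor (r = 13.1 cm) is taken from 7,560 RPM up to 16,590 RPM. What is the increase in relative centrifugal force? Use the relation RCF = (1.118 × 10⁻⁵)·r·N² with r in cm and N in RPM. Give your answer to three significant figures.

≈ 31900 × g

RCF₁ = 1.118 × 10⁻⁵ × 13.1 × (7560)² = 1.118 × 10⁻⁵ × 13.1 × 57,153,600 ≈ 8,370.6 × g
RCF₂ = 1.118 × 10⁻⁵ × 13.1 × (16590)² = 1.118 × 10⁻⁵ × 13.1 × 275,228,100 ≈ 40,309.4 × g
Increase = 40,309.4 − 8,370.6 = 31,938.8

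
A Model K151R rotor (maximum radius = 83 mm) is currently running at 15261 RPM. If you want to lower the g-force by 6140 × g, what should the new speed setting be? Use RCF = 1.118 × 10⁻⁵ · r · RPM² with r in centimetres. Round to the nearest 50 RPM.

12900 RPM

r = 83 mm = 8.3 cm
Current RCF = 1.118 × 10⁻⁵ × 8.3 × (15261)² = 1.118 × 10⁻⁵ × 8.3 × 232,898,121 ≈ 21,611.5 × g
Target RCF = 21,611.5 − 6,140 = 15,471.5 × g
N² = 15,471.5 / (9.2794 × 10⁻⁵) = 166,729,530
N ≈ √166,729,530 ≈ 12,912.4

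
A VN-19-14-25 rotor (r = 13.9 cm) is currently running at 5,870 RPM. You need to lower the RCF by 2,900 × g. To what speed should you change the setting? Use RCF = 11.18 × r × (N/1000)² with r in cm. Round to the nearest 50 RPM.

Current RCF = 11.18 × 13.9 × (5.87)² = 11.18 × 13.9 × 34.4569 ≈ 5,354.7 × g
Target RCF = 5,354.7 − 2,900 = 2,454.7 × g
(N/1000)² = 2,454.7 / 155.402 = 15.79581
N = 1000 × √15.79581 ≈ 3,974.4

3950 RPM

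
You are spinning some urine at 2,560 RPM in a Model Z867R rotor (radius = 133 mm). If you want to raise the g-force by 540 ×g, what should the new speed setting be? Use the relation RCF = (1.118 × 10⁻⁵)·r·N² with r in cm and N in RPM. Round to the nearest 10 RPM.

≈ 3190 RPM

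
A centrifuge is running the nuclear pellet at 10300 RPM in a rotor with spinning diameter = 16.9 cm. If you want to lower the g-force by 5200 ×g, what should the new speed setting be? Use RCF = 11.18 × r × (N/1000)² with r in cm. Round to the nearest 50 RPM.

≈ 7150 RPM

r = 16.9 / 2 = 8.45 cm
Current RCF = 11.18 × 8.45 × (10.3)² = 11.18 × 8.45 × 106.09 ≈ 10,022.4 × g
Target RCF = 10,022.4 − 5,200 = 4,822.4 × g
(N/1000)² = 4,822.4 / 94.471 = 51.04635
N = 1000 × √51.04635 ≈ 7,144.7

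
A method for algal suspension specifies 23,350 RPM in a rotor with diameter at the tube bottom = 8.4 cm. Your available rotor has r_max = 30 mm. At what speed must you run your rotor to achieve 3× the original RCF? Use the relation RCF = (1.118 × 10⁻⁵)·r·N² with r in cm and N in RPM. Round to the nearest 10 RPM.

Original rotor: r = 8.4 / 2 = 4.2 cm
RCF_original = 1.118 × 10⁻⁵ × 4.2 × (23350)² = 1.118 × 10⁻⁵ × 4.2 × 545,222,500 ≈ 25,601.5 × g
Target RCF = 3 × 25,601.5 ≈ 76,804.5 × g
Your rotor: r = 30 mm = 3.0 cm
76,804.5 = 1.118 × 10⁻⁵ × 3 × N²
N² = 76,804.5 / (3.354 × 10⁻⁵) = 2,289,937,388
N ≈ √2,289,937,388 ≈ 47,853.3

≈ 47850 RPM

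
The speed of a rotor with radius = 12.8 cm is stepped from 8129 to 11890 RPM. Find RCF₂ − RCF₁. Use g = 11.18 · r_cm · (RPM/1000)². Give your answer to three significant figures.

10800 g

RCF₁ = 11.18 × 12.8 × (8.129)² = 11.18 × 12.8 × 66.080641 ≈ 9,456.4 × g
RCF₂ = 11.18 × 12.8 × (11.89)² = 11.18 × 12.8 × 141.3721 ≈ 20,230.9 × g
Increase = 20,230.9 − 9,456.4 = 10,774.5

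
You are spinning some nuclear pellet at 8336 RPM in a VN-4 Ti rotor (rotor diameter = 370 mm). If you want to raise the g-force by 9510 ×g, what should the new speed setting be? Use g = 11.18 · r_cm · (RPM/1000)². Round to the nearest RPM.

≈ 10746 RPM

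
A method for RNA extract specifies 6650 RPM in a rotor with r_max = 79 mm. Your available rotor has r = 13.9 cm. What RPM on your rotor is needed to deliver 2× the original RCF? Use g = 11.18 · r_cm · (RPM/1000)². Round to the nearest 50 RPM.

7100 RPM

Original rotor: r = 79 mm = 7.9 cm
RCF_original = 11.18 × 7.9 × (6.65)² = 11.18 × 7.9 × 44.2225 ≈ 3,905.8 × g
Target RCF = 2 × 3,905.8 ≈ 7,811.6 × g
7,811.6 = 11.18 × 13.9 × (N/1000)²
(N/1000)² = 7,811.6 / 155.402 = 50.26705
N = 1000 × √50.26705 ≈ 7,089.9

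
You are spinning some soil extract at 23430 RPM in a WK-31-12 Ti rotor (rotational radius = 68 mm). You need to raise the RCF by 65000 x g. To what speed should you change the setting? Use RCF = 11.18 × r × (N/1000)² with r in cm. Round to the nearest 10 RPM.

r = 68 mm = 6.8 cm
Current RCF = 11.18 × 6.8 × (23.43)² = 11.18 × 6.8 × 548.9649 ≈ 41,734.5 × g
Target RCF = 41,734.5 + 65,000 = 106,734.5 × g
(N/1000)² = 106,734.5 / 76.024 = 1403.958
N = 1000 × √1403.958 ≈ 37,469.4

37470 RPM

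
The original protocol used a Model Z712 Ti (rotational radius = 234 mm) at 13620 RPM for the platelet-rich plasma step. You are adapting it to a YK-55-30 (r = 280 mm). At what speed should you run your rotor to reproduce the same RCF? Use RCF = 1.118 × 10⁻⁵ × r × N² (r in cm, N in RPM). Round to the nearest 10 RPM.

Original rotor: r = 234 mm = 23.4 cm
RCF_original = 1.118 × 10⁻⁵ × 23.4 × (13620)² = 1.118 × 10⁻⁵ × 23.4 × 185,504,400 ≈ 48,530.2 × g
Your rotor: r = 280 mm = 28.0 cm
48,530.2 = 1.118 × 10⁻⁵ × 28 × N²
N² = 48,530.2 / (31.304 × 10⁻⁵) = 155,028,750
N ≈ √155,028,750 ≈ 12,451.1

12450 RPM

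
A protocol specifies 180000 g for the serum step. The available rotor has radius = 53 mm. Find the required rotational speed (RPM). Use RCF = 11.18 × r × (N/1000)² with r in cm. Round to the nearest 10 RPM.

r = 53 mm = 5.3 cm
180,000 = 11.18 × 5.3 × (N/1000)²
(N/1000)² = 180,000 / 59.254 = 3037.77
N = 1000 × √3037.77 ≈ 55,116.0

55120 RPM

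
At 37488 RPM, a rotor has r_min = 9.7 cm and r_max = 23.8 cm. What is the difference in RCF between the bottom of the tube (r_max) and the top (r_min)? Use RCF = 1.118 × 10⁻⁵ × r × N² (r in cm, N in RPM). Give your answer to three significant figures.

RCF_max = 1.118 × 10⁻⁵ × 23.8 × (37488)² = 1.118 × 10⁻⁵ × 23.8 × 1,405,350,144 ≈ 373,941.2 × g
RCF_min = 1.118 × 10⁻⁵ × 9.7 × (37488)² = 1.118 × 10⁻⁵ × 9.7 × 1,405,350,144 ≈ 152,404.6 × g
ΔRCF = 373,941.2 − 152,404.6 = 221,536.6

≈ 222000 g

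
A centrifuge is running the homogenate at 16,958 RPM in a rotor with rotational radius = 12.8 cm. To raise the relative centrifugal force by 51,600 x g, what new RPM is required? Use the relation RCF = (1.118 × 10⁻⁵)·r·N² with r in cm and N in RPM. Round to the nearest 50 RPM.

≈ 25450 RPM

Current RCF = 1.118 × 10⁻⁵ × 12.8 × (16958)² = 1.118 × 10⁻⁵ × 12.8 × 287,573,764 ≈ 41,153 × g
Target RCF = 41,153 + 51,600 = 92,753 × g
N² = 92,753 / (14.3104 × 10⁻⁵) = 648,150,995
N ≈ √648,150,995 ≈ 25,458.8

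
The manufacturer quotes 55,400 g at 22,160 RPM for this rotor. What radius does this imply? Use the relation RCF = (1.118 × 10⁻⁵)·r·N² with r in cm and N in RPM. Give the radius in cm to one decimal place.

10.1 cm

RCF = 1.118 × 10⁻⁵ × r × N²
55400 = 1.118 × 10⁻⁵ × r × (22160)²
r = 55400 / (1.118 × 10⁻⁵ × 491,065,600) = 55400 / 5490.113 ≈ 10.091 cm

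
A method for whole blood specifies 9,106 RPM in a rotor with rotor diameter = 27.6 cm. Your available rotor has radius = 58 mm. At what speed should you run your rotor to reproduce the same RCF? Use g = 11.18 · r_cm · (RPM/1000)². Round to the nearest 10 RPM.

Original rotor: r = 27.6 / 2 = 13.8 cm
RCF_original = 11.18 × 13.8 × (9.106)² = 11.18 × 13.8 × 82.919236 ≈ 12,793.1 × g
Your rotor: r = 58 mm = 5.8 cm
12,793.1 = 11.18 × 5.8 × (N/1000)²
(N/1000)² = 12,793.1 / 64.844 = 197.2904
N = 1000 × √197.2904 ≈ 14,046.0

14050 RPM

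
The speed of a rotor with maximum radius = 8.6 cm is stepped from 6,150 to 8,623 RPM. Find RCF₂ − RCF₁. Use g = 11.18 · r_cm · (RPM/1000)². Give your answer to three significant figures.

≈ 3510 ×g

RCF₁ = 11.18 × 8.6 × (6.15)² = 11.18 × 8.6 × 37.8225 ≈ 3,636.6 × g
RCF₂ = 11.18 × 8.6 × (8.623)² = 11.18 × 8.6 × 74.356129 ≈ 7,149.2 × g
Increase = 7,149.2 − 3,636.6 = 3,512.6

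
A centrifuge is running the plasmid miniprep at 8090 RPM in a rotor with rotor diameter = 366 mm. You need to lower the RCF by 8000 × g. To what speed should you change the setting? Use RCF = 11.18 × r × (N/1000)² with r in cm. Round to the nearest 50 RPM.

r = 366 mm / 2 = 183 mm = 18.3 cm
Current RCF = 11.18 × 18.3 × (8.09)² = 11.18 × 18.3 × 65.4481 ≈ 13,390.3 × g
Target RCF = 13,390.3 − 8,000 = 5,390.3 × g
(N/1000)² = 5,390.3 / 204.594 = 26.34632
N = 1000 × √26.34632 ≈ 5,132.9

N₂ ≈ 5150 RPM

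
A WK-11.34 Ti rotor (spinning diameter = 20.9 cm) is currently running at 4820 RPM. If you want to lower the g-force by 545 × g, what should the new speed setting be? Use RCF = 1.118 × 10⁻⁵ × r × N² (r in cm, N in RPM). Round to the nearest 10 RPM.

r = 20.9 / 2 = 10.45 cm
Current RCF = 1.118 × 10⁻⁵ × 10.45 × (4820)² = 1.118 × 10⁻⁵ × 10.45 × 23,232,400 ≈ 2,714.3 × g
Target RCF = 2,714.3 − 545 = 2,169.3 × g
N² = 2,169.3 / (11.6831 × 10⁻⁵) = 18,567,846
N ≈ √18,567,846 ≈ 4,309.0

N₂ ≈ 4310 RPM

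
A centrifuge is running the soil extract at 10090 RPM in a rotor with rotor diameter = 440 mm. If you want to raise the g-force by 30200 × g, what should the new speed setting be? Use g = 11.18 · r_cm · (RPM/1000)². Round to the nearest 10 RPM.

r = 440 mm / 2 = 220 mm = 22 cm
Current RCF = 11.18 × 22 × (10.09)² = 11.18 × 22 × 101.8081 ≈ 25,040.7 × g
Target RCF = 25,040.7 + 30,200 = 55,240.7 × g
(N/1000)² = 55,240.7 / 245.96 = 224.5922
N = 1000 × √224.5922 ≈ 14,986.4

14990 RPM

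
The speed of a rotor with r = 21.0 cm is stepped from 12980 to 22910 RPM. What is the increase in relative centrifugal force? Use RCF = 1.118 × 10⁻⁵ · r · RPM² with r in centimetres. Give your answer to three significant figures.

83700 × g

RCF₁ = 1.118 × 10⁻⁵ × 21 × (12980)² = 1.118 × 10⁻⁵ × 21 × 168,480,400 ≈ 39,555.8 × g
RCF₂ = 1.118 × 10⁻⁵ × 21 × (22910)² = 1.118 × 10⁻⁵ × 21 × 524,868,100 ≈ 123,228.5 × g
Increase = 123,228.5 − 39,555.8 = 83,672.7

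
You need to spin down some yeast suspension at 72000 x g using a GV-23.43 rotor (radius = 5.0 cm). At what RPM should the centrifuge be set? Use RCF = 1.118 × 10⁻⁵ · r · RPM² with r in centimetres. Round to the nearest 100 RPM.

N ≈ 35900 RPM

72,000 = 1.118 × 10⁻⁵ × 5 × N²
N² = 72,000 / (5.59 × 10⁻⁵) = 1,288,014,311
N ≈ √1,288,014,311 ≈ 35,888.9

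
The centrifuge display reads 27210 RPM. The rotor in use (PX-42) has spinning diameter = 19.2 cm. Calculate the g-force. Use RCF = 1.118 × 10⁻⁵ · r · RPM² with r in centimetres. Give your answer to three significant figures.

r = 19.2 / 2 = 9.6 cm
RCF = 1.118 × 10⁻⁵ × r × N²
RCF = 1.118 × 10⁻⁵ × 9.6 × (27210)² = 1.118 × 10⁻⁵ × 9.6 × 740,384,100 ≈ 79,463.9 × g

RCF ≈ 79500 × g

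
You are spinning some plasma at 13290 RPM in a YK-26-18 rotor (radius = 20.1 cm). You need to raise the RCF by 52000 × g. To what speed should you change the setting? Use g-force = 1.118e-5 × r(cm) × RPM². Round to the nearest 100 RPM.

Current RCF = 1.118 × 10⁻⁵ × 20.1 × (13290)² = 1.118 × 10⁻⁵ × 20.1 × 176,624,100 ≈ 39,690.6 × g
Target RCF = 39,690.6 + 52,000 = 91,690.6 × g
N² = 91,690.6 / (22.4718 × 10⁻⁵) = 408,025,169
N ≈ √408,025,169 ≈ 20,199.6

≈ 20200 RPM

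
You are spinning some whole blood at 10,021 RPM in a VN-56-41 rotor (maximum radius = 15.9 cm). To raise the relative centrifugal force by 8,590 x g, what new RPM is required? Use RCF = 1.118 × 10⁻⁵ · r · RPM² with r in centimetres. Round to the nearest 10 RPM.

12200 RPM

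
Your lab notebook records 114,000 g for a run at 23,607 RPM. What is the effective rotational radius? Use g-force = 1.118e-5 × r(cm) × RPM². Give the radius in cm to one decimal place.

RCF = 1.118 × 10⁻⁵ × r × N²
114000 = 1.118 × 10⁻⁵ × r × (23607)²
r = 114000 / (1.118 × 10⁻⁵ × 557,290,449) = 114000 / 6230.507 ≈ 18.297 cm

18.3 cm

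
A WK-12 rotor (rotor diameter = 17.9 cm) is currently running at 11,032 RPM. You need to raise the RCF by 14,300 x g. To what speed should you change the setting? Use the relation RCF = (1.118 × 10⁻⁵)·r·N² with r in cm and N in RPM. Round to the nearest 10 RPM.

N₂ ≈ 16270 RPM

r = 17.9 / 2 = 8.95 cm
Current RCF = 1.118 × 10⁻⁵ × 8.95 × (11032)² = 1.118 × 10⁻⁵ × 8.95 × 121,705,024 ≈ 12,177.9 × g
Target RCF = 12,177.9 + 14,300 = 26,477.9 × g
N² = 26,477.9 / (10.0061 × 10⁻⁵) = 264,617,583
N ≈ √264,617,583 ≈ 16,267.1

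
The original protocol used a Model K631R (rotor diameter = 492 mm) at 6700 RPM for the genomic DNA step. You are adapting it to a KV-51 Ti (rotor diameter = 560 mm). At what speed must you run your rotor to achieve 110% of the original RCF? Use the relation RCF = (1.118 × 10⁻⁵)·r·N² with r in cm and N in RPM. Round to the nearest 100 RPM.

Original rotor: r = 492 mm / 2 = 246 mm = 24.6 cm
RCF = 1.118 × 10⁻⁵ × r × N²
RCF_original = 1.118 × 10⁻⁵ × 24.6 × (6700)² = 1.118 × 10⁻⁵ × 24.6 × 44,890,000 ≈ 12,346 × g
Target RCF = 1.1 × 12,346 ≈ 13,580.6 × g
Your rotor: r = 560 mm / 2 = 280 mm = 28 cm
13,580.6 = 1.118 × 10⁻⁵ × 28 × N²
N² = 13,580.6 / (31.304 × 10⁻⁵) = 43,382,954
N ≈ √43,382,954 ≈ 6,586.6

≈ 6600 RPM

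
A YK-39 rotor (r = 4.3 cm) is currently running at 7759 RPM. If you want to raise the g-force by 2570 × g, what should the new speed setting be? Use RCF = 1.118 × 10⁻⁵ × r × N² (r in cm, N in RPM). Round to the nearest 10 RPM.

N₂ ≈ 10660 RPM

Current RCF = 1.118 × 10⁻⁵ × 4.3 × (7759)² = 1.118 × 10⁻⁵ × 4.3 × 60,202,081 ≈ 2,894.2 × g
Target RCF = 2,894.2 + 2,570 = 5,464.2 × g
N² = 5,464.2 / (4.8074 × 10⁻⁵) = 113,662,271
N ≈ √113,662,271 ≈ 10,661.3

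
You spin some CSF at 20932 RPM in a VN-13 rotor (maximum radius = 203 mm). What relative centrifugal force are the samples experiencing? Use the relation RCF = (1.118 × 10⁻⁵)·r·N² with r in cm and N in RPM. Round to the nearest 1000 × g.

99000 g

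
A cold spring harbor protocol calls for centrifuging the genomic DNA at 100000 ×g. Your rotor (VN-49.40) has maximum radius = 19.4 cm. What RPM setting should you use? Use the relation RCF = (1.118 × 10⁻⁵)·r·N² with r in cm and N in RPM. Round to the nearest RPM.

100,000 = 1.118 × 10⁻⁵ × 19.4 × N²
N² = 100,000 / (21.6892 × 10⁻⁵) = 461,058,960
N ≈ √461,058,960 ≈ 21,472.3

≈ 21472 RPM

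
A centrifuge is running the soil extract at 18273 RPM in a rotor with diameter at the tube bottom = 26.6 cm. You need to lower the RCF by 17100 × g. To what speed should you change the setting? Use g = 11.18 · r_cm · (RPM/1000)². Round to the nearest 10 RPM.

r = 26.6 / 2 = 13.3 cm
Current RCF = 11.18 × 13.3 × (18.273)² = 11.18 × 13.3 × 333.902529 ≈ 49,649.3 × g
Target RCF = 49,649.3 − 17,100 = 32,549.3 × g
(N/1000)² = 32,549.3 / 148.694 = 218.9012
N = 1000 × √218.9012 ≈ 14,795.3

N₂ ≈ 14800 RPM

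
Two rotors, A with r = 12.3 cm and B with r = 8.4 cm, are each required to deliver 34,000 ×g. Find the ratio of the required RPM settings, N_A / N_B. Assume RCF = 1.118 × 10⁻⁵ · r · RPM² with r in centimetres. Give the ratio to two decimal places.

At fixed RCF, N ∝ 1/√r, so N_A/N_B = √(r_B/r_A) = √(8.4/12.3) = √0.682927 = 0.8264.

0.83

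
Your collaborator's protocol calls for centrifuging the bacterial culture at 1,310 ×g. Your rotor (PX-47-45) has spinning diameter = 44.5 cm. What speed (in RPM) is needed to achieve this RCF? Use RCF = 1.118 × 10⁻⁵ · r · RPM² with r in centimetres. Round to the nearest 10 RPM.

r = 44.5 / 2 = 22.25 cm
1,310 = 1.118 × 10⁻⁵ × 22.25 × N²
N² = 1,310 / (24.8755 × 10⁻⁵) = 5,266,226
N ≈ √5,266,226 ≈ 2,294.8

2290 RPM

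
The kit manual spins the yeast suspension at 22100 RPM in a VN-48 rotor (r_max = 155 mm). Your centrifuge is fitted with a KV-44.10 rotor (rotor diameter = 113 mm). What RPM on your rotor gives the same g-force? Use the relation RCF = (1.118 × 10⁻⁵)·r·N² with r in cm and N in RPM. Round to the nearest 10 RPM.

≈ 36600 RPM

Original rotor: r = 155 mm = 15.5 cm
RCF_original = 1.118 × 10⁻⁵ × 15.5 × (22100)² = 1.118 × 10⁻⁵ × 15.5 × 488,410,000 ≈ 84,636.6 × g
Your rotor: r = 113 mm / 2 = 56.5 mm = 5.65 cm
84,636.6 = 1.118 × 10⁻⁵ × 5.65 × N²
N² = 84,636.6 / (6.3167 × 10⁻⁵) = 1,339,886,333
N ≈ √1,339,886,333 ≈ 36,604.5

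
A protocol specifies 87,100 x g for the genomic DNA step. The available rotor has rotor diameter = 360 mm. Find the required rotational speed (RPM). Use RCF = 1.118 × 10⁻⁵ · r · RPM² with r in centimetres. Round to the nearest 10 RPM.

r = 360 mm / 2 = 180 mm = 18 cm
87,100 = 1.118 × 10⁻⁵ × 18 × N²
N² = 87,100 / (20.124 × 10⁻⁵) = 432,816,537
N ≈ √432,816,537 ≈ 20,804.2

20800 RPM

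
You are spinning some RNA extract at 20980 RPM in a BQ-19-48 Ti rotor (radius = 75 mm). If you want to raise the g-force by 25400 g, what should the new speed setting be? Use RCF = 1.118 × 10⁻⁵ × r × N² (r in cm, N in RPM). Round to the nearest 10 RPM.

≈ 27260 RPM

r = 75 mm = 7.5 cm
Current RCF = 1.118 × 10⁻⁵ × 7.5 × (20980)² = 1.118 × 10⁻⁵ × 7.5 × 440,160,400 ≈ 36,907.4 × g
Target RCF = 36,907.4 + 25,400 = 62,307.4 × g
N² = 62,307.4 / (8.385 × 10⁻⁵) = 743,081,694
N ≈ √743,081,694 ≈ 27,259.5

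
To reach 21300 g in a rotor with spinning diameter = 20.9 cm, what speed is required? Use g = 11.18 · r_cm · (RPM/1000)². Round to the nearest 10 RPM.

r = 20.9 / 2 = 10.45 cm
RCF = 11.18 × r × (N/1000)²
21,300 = 11.18 × 10.45 × (N/1000)²
(N/1000)² = 21,300 / 116.831 = 182.3146
N = 1000 × √182.3146 ≈ 13,502.4

13500 RPM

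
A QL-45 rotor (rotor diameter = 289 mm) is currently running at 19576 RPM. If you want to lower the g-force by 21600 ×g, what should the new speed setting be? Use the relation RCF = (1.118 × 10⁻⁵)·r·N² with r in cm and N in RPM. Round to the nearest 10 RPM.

r = 289 mm / 2 = 144.5 mm = 14.45 cm
Current RCF = 1.118 × 10⁻⁵ × 14.45 × (19576)² = 1.118 × 10⁻⁵ × 14.45 × 383,219,776 ≈ 61,909.5 × g
Target RCF = 61,909.5 − 21,600 = 40,309.5 × g
N² = 40,309.5 / (16.1551 × 10⁻⁵) = 249,515,633
N ≈ √249,515,633 ≈ 15,796.1

≈ 15800 RPM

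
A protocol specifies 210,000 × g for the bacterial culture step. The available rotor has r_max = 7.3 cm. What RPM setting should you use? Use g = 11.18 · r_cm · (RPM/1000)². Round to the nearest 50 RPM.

≈ 50750 RPM

210,000 = 11.18 × 7.3 × (N/1000)²
(N/1000)² = 210,000 / 81.614 = 2573.088
N = 1000 × √2573.088 ≈ 50,725.6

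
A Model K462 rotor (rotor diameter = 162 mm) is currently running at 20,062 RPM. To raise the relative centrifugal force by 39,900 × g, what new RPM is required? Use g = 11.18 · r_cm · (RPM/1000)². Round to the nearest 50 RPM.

r = 162 mm / 2 = 81 mm = 8.1 cm
Current RCF = 11.18 × 8.1 × (20.062)² = 11.18 × 8.1 × 402.483844 ≈ 36,448.1 × g
Target RCF = 36,448.1 + 39,900 = 76,348.1 × g
(N/1000)² = 76,348.1 / 90.558 = 843.0851
N = 1000 × √843.0851 ≈ 29,035.9

N₂ ≈ 29050 RPM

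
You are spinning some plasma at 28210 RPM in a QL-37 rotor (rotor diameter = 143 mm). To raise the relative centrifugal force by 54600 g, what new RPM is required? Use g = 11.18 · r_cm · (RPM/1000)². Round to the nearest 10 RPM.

r = 143 mm / 2 = 71.5 mm = 7.15 cm
Current RCF = 11.18 × 7.15 × (28.21)² = 11.18 × 7.15 × 795.8041 ≈ 63,614.2 × g
Target RCF = 63,614.2 + 54,600 = 118,214.2 × g
(N/1000)² = 118,214.2 / 79.937 = 1478.842
N = 1000 × √1478.842 ≈ 38,455.7

38460 RPM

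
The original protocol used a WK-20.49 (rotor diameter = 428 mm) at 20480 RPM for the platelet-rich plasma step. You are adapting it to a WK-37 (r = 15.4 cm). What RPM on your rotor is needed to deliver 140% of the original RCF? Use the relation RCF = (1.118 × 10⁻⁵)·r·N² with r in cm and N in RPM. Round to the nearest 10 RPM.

28570 RPM

Original rotor: r = 428 mm / 2 = 214 mm = 21.4 cm
RCF_original = 1.118 × 10⁻⁵ × 21.4 × (20480)² = 1.118 × 10⁻⁵ × 21.4 × 419,430,400 ≈ 100,349.6 × g
Target RCF = 1.4 × 100,349.6 ≈ 140,489.4 × g
140,489.4 = 1.118 × 10⁻⁵ × 15.4 × N²
N² = 140,489.4 / (17.2172 × 10⁻⁵) = 815,982,854
N ≈ √815,982,854 ≈ 28,565.4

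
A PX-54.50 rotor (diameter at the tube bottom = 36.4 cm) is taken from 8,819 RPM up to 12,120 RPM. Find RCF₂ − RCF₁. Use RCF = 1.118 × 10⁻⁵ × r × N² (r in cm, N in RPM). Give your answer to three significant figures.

≈ 14100 × g

r = 36.4 / 2 = 18.2 cm
RCF₁ = 1.118 × 10⁻⁵ × 18.2 × (8819)² = 1.118 × 10⁻⁵ × 18.2 × 77,774,761 ≈ 15,825.3 × g
RCF₂ = 1.118 × 10⁻⁵ × 18.2 × (12120)² = 1.118 × 10⁻⁵ × 18.2 × 146,894,400 ≈ 29,889.5 × g
Increase = 29,889.5 − 15,825.3 = 14,064.2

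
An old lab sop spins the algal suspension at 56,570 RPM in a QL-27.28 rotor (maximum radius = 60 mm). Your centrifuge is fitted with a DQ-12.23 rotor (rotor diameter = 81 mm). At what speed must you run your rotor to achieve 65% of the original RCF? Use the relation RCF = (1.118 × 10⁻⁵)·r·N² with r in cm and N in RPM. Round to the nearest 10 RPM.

≈ 55510 RPM

Original rotor: r = 60 mm = 6.0 cm
RCF = 1.118 × 10⁻⁵ × r × N²
RCF_original = 1.118 × 10⁻⁵ × 6 × (56570)² = 1.118 × 10⁻⁵ × 6 × 3,200,164,900 ≈ 214,667.1 × g
Target RCF = 0.65 × 214,667.1 ≈ 139,533.6 × g
Your rotor: r = 81 mm / 2 = 40.5 mm = 4.05 cm
139,533.6 = 1.118 × 10⁻⁵ × 4.05 × N²
N² = 139,533.6 / (4.5279 × 10⁻⁵) = 3,081,640,496
N ≈ √3,081,640,496 ≈ 55,512.5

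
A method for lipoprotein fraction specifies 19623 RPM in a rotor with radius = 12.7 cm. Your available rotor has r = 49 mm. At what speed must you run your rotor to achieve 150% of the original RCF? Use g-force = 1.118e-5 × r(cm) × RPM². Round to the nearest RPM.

≈ 38691 RPM

RCF = 1.118 × 10⁻⁵ × r × N²
RCF_original = 1.118 × 10⁻⁵ × 12.7 × (19623)² = 1.118 × 10⁻⁵ × 12.7 × 385,062,129 ≈ 54,673.4 × g
Target RCF = 1.5 × 54,673.4 ≈ 82,010.1 × g
Your rotor: r = 49 mm = 4.9 cm
82,010.1 = 1.118 × 10⁻⁵ × 4.9 × N²
N² = 82,010.1 / (5.4782 × 10⁻⁵) = 1,497,026,396
N ≈ √1,497,026,396 ≈ 38,691.4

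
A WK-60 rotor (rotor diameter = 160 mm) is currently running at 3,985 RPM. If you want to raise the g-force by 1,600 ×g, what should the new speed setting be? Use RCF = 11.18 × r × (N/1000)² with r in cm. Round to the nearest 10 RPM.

≈ 5810 RPM

r = 160 mm / 2 = 80 mm = 8 cm
Current RCF = 11.18 × 8 × (3.985)² = 11.18 × 8 × 15.880225 ≈ 1,420.3 × g
Target RCF = 1,420.3 + 1,600 = 3,020.3 × g
(N/1000)² = 3,020.3 / 89.44 = 33.76901
N = 1000 × √33.76901 ≈ 5,811.1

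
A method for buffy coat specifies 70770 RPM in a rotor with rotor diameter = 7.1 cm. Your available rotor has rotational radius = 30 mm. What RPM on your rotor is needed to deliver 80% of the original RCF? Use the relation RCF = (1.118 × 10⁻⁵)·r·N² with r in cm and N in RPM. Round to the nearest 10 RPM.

Original rotor: r = 7.1 / 2 = 3.55 cm
RCF_original = 1.118 × 10⁻⁵ × 3.55 × (70770)² = 1.118 × 10⁻⁵ × 3.55 × 5,008,392,900 ≈ 198,778.1 × g
Target RCF = 0.8 × 198,778.1 ≈ 159,022.5 × g
Your rotor: r = 30 mm = 3.0 cm
159,022.5 = 1.118 × 10⁻⁵ × 3 × N²
N² = 159,022.5 / (3.354 × 10⁻⁵) = 4,741,279,070
N ≈ √4,741,279,070 ≈ 68,856.9

≈ 68860 RPM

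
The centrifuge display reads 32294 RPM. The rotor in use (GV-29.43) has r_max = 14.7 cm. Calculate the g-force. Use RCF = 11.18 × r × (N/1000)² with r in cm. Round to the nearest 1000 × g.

RCF = 11.18 × r × (N/1000)²
RCF = 11.18 × 14.7 × (32.294)² = 11.18 × 14.7 × 1,042.902436 ≈ 171,396.8 × g

171000 ×g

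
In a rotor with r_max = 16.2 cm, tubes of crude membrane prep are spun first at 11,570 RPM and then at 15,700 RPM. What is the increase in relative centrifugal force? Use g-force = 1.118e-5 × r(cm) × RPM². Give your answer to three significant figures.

RCF₁ = 1.118 × 10⁻⁵ × 16.2 × (11570)² = 1.118 × 10⁻⁵ × 16.2 × 133,864,900 ≈ 24,245.1 × g
RCF₂ = 1.118 × 10⁻⁵ × 16.2 × (15700)² = 1.118 × 10⁻⁵ × 16.2 × 246,490,000 ≈ 44,643.3 × g
Increase = 44,643.3 − 24,245.1 = 20,398.2

≈ 20400 × g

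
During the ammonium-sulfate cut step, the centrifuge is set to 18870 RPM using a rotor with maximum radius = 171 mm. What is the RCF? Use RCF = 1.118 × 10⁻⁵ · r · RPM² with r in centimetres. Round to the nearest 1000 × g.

≈ 68000 x g

r = 171 mm = 17.1 cm
RCF = 1.118 × 10⁻⁵ × 17.1 × (18870)² = 1.118 × 10⁻⁵ × 17.1 × 356,076,900 ≈ 68,074.1 × g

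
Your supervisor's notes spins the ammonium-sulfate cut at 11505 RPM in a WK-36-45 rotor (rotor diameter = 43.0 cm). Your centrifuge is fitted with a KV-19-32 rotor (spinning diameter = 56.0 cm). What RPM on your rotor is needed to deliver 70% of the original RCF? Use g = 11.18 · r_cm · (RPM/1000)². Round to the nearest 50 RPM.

Original rotor: r = 43.0 / 2 = 21.5 cm
RCF_original = 11.18 × 21.5 × (11.505)² = 11.18 × 21.5 × 132.365025 ≈ 31,816.6 × g
Target RCF = 0.7 × 31,816.6 ≈ 22,271.6 × g
Your rotor: r = 56.0 / 2 = 28 cm
22,271.6 = 11.18 × 28 × (N/1000)²
(N/1000)² = 22,271.6 / 313.04 = 71.14618
N = 1000 × √71.14618 ≈ 8,434.8

8450 RPM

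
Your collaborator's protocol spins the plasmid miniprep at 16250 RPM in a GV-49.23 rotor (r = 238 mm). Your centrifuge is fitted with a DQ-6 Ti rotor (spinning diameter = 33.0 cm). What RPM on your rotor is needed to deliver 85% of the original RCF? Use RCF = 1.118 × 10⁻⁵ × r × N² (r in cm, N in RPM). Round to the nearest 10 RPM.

Original rotor: r = 238 mm = 23.8 cm
RCF = 1.118 × 10⁻⁵ × r × N²
RCF_original = 1.118 × 10⁻⁵ × 23.8 × (16250)² = 1.118 × 10⁻⁵ × 23.8 × 264,062,500 ≈ 70,262.8 × g
Target RCF = 0.85 × 70,262.8 ≈ 59,723.4 × g
Your rotor: r = 33.0 / 2 = 16.5 cm
59,723.4 = 1.118 × 10⁻⁵ × 16.5 × N²
N² = 59,723.4 / (18.447 × 10⁻⁵) = 323,756,708
N ≈ √323,756,708 ≈ 17,993.2

17990 RPM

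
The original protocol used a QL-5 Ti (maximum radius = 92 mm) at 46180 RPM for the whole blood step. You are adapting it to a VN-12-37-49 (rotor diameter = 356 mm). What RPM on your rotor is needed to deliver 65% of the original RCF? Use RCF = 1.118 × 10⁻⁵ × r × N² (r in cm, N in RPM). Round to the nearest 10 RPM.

Original rotor: r = 92 mm = 9.2 cm
RCF_original = 1.118 × 10⁻⁵ × 9.2 × (46180)² = 1.118 × 10⁻⁵ × 9.2 × 2,132,592,400 ≈ 219,349.9 × g
Target RCF = 0.65 × 219,349.9 ≈ 142,577.4 × g
Your rotor: r = 356 mm / 2 = 178 mm = 17.8 cm
142,577.4 = 1.118 × 10⁻⁵ × 17.8 × N²
N² = 142,577.4 / (19.9004 × 10⁻⁵) = 716,454,946
N ≈ √716,454,946 ≈ 26,766.7

≈ 26770 RPM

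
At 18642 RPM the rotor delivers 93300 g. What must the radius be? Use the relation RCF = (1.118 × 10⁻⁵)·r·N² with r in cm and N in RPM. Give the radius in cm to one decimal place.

RCF = 1.118 × 10⁻⁵ × r × N²
93300 = 1.118 × 10⁻⁵ × r × (18642)²
r = 93300 / (1.118 × 10⁻⁵ × 347,524,164) = 93300 / 3885.32 ≈ 24.013 cm

24.0 cm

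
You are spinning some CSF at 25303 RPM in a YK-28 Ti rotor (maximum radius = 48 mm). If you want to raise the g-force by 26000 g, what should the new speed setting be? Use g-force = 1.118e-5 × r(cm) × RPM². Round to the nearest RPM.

N₂ ≈ 33537 RPM

r = 48 mm = 4.8 cm
Current RCF = 1.118 × 10⁻⁵ × 4.8 × (25303)² = 1.118 × 10⁻⁵ × 4.8 × 640,241,809 ≈ 34,357.9 × g
Target RCF = 34,357.9 + 26,000 = 60,357.9 × g
N² = 60,357.9 / (5.3664 × 10⁻⁵) = 1,124,737,254
N ≈ √1,124,737,254 ≈ 33,537.1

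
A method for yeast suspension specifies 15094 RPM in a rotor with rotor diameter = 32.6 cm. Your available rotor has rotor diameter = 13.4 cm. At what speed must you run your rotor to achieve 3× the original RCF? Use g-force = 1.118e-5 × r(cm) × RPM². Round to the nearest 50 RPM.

40800 RPM

Original rotor: r = 32.6 / 2 = 16.3 cm
RCF_original = 1.118 × 10⁻⁵ × 16.3 × (15094)² = 1.118 × 10⁻⁵ × 16.3 × 227,828,836 ≈ 41,518.2 × g
Target RCF = 3 × 41,518.2 ≈ 124,554.6 × g
Your rotor: r = 13.4 / 2 = 6.7 cm
124,554.6 = 1.118 × 10⁻⁵ × 6.7 × N²
N² = 124,554.6 / (7.4906 × 10⁻⁵) = 1,662,812,058
N ≈ √1,662,812,058 ≈ 40,777.6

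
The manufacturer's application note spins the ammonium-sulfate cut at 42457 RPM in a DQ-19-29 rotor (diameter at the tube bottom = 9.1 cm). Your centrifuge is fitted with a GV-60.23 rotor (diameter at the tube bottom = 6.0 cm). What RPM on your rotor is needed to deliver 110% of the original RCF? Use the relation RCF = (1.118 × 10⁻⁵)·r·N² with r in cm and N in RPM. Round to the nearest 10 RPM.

Original rotor: r = 9.1 / 2 = 4.55 cm
RCF = 1.118 × 10⁻⁵ × r × N²
RCF_original = 1.118 × 10⁻⁵ × 4.55 × (42457)² = 1.118 × 10⁻⁵ × 4.55 × 1,802,596,849 ≈ 91,696.3 × g
Target RCF = 1.1 × 91,696.3 ≈ 100,865.9 × g
Your rotor: r = 6.0 / 2 = 3 cm
100,865.9 = 1.118 × 10⁻⁵ × 3 × N²
N² = 100,865.9 / (3.354 × 10⁻⁵) = 3,007,331,544
N ≈ √3,007,331,544 ≈ 54,839.1

54840 RPM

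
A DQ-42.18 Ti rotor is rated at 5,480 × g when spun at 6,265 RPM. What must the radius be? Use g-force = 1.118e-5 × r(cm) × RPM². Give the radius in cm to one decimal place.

r ≈ 12.5 cm

5480 = 1.118 × 10⁻⁵ × r × (6265)²
r = 5480 / (1.118 × 10⁻⁵ × 39,250,225) = 5480 / 438.8175 ≈ 12.488 cm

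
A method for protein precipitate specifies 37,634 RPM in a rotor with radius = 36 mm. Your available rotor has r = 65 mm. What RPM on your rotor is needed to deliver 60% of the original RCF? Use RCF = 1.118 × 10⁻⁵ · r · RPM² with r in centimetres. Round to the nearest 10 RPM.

Original rotor: r = 36 mm = 3.6 cm
RCF = 1.118 × 10⁻⁵ × r × N²
RCF_original = 1.118 × 10⁻⁵ × 3.6 × (37634)² = 1.118 × 10⁻⁵ × 3.6 × 1,416,317,956 ≈ 57,004 × g
Target RCF = 0.6 × 57,004 ≈ 34,202.4 × g
Your rotor: r = 65 mm = 6.5 cm
34,202.4 = 1.118 × 10⁻⁵ × 6.5 × N²
N² = 34,202.4 / (7.267 × 10⁻⁵) = 470,653,640
N ≈ √470,653,640 ≈ 21,694.6

21690 RPM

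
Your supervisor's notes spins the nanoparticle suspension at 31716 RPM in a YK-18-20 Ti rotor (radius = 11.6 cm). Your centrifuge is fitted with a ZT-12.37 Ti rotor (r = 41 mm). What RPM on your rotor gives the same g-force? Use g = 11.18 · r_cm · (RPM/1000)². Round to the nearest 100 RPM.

RCF_original = 11.18 × 11.6 × (31.716)² = 11.18 × 11.6 × 1,005.904656 ≈ 130,453.8 × g
Your rotor: r = 41 mm = 4.1 cm
130,453.8 = 11.18 × 4.1 × (N/1000)²
(N/1000)² = 130,453.8 / 45.838 = 2845.975
N = 1000 × √2845.975 ≈ 53,347.7

53300 RPM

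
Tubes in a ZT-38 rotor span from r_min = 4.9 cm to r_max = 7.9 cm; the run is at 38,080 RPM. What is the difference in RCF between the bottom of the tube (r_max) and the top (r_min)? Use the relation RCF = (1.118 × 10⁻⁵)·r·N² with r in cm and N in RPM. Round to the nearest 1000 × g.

ΔRCF ≈ 49000 ×g

RCF_max = 1.118 × 10⁻⁵ × 7.9 × (38080)² = 1.118 × 10⁻⁵ × 7.9 × 1,450,086,400 ≈ 128,074.5 × g
RCF_min = 1.118 × 10⁻⁵ × 4.9 × (38080)² = 1.118 × 10⁻⁵ × 4.9 × 1,450,086,400 ≈ 79,438.6 × g
ΔRCF = 128,074.5 − 79,438.6 = 48,635.9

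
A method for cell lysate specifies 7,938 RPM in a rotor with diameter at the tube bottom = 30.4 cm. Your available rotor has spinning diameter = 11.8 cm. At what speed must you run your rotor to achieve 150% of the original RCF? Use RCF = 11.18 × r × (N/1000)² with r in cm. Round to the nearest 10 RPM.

Original rotor: r = 30.4 / 2 = 15.2 cm
RCF_original = 11.18 × 15.2 × (7.938)² = 11.18 × 15.2 × 63.011844 ≈ 10,708 × g
Target RCF = 1.5 × 10,708 ≈ 16,062 × g
Your rotor: r = 11.8 / 2 = 5.9 cm
16,062 = 11.18 × 5.9 × (N/1000)²
(N/1000)² = 16,062 / 65.962 = 243.5038
N = 1000 × √243.5038 ≈ 15,604.6

≈ 15600 RPM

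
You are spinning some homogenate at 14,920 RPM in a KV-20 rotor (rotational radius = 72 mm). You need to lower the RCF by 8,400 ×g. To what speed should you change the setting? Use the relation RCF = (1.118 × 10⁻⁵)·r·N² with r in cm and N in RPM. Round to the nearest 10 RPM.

r = 72 mm = 7.2 cm
Current RCF = 1.118 × 10⁻⁵ × 7.2 × (14920)² = 1.118 × 10⁻⁵ × 7.2 × 222,606,400 ≈ 17,918.9 × g
Target RCF = 17,918.9 − 8,400 = 9,518.9 × g
N² = 9,518.9 / (8.0496 × 10⁻⁵) = 118,253,081
N ≈ √118,253,081 ≈ 10,874.4

N₂ ≈ 10870 RPM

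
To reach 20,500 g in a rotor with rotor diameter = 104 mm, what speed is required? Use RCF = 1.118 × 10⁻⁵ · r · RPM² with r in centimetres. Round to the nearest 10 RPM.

N ≈ 18780 RPM

r = 104 mm / 2 = 52 mm = 5.2 cm
20,500 = 1.118 × 10⁻⁵ × 5.2 × N²
N² = 20,500 / (5.8136 × 10⁻⁵) = 352,621,439
N ≈ √352,621,439 ≈ 18,778.2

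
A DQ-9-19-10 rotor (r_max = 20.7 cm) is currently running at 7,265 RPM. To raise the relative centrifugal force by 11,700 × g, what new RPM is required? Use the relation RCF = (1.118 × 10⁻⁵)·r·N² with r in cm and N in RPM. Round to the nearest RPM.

≈ 10165 RPM

Current RCF = 1.118 × 10⁻⁵ × 20.7 × (7265)² = 1.118 × 10⁻⁵ × 20.7 × 52,780,225 ≈ 12,214.7 × g
Target RCF = 12,214.7 + 11,700 = 23,914.7 × g
N² = 23,914.7 / (23.1426 × 10⁻⁵) = 103,336,272
N ≈ √103,336,272 ≈ 10,165.4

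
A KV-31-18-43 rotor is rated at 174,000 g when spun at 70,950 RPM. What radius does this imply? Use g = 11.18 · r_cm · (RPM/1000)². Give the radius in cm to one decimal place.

174000 = 11.18 × r × (70.95)²
r = 174000 / (11.18 × 5033.9025) = 174000 / 56279.03 ≈ 3.092 cm

r ≈ 3.1 cm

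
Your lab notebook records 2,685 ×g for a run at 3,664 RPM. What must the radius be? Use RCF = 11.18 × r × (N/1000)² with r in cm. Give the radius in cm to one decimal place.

2685 = 11.18 × r × (3.664)²
r = 2685 / (11.18 × 13.424896) = 2685 / 150.0903 ≈ 17.889 cm

r ≈ 17.9 cm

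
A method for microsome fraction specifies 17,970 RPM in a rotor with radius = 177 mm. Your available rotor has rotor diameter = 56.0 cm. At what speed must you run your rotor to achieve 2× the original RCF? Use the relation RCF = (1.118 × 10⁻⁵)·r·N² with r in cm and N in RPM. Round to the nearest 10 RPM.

Original rotor: r = 177 mm = 17.7 cm
RCF = 1.118 × 10⁻⁵ × r × N²
RCF_original = 1.118 × 10⁻⁵ × 17.7 × (17970)² = 1.118 × 10⁻⁵ × 17.7 × 322,920,900 ≈ 63,901.5 × g
Target RCF = 2 × 63,901.5 ≈ 127,803 × g
Your rotor: r = 56.0 / 2 = 28 cm
127,803 = 1.118 × 10⁻⁵ × 28 × N²
N² = 127,803 / (31.304 × 10⁻⁵) = 408,264,120
N ≈ √408,264,120 ≈ 20,205.5

≈ 20210 RPM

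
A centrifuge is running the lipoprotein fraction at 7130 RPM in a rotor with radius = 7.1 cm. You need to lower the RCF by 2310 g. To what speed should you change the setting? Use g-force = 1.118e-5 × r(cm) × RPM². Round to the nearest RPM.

Current RCF = 1.118 × 10⁻⁵ × 7.1 × (7130)² = 1.118 × 10⁻⁵ × 7.1 × 50,836,900 ≈ 4,035.3 × g
Target RCF = 4,035.3 − 2,310 = 1,725.3 × g
N² = 1,725.3 / (7.9378 × 10⁻⁵) = 21,735,242
N ≈ √21,735,242 ≈ 4,662.1

4662 RPM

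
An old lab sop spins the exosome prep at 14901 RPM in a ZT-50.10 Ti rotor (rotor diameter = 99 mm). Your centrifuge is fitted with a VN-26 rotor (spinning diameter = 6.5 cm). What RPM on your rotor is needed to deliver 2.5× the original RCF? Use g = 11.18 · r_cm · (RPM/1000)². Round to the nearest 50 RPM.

29100 RPM

Original rotor: r = 99 mm / 2 = 49.5 mm = 4.95 cm
RCF = 11.18 × r × (N/1000)²
RCF_original = 11.18 × 4.95 × (14.901)² = 11.18 × 4.95 × 222.039801 ≈ 12,287.9 × g
Target RCF = 2.5 × 12,287.9 ≈ 30,719.8 × g
Your rotor: r = 6.5 / 2 = 3.25 cm
30,719.8 = 11.18 × 3.25 × (N/1000)²
(N/1000)² = 30,719.8 / 36.335 = 845.4603
N = 1000 × √845.4603 ≈ 29,076.8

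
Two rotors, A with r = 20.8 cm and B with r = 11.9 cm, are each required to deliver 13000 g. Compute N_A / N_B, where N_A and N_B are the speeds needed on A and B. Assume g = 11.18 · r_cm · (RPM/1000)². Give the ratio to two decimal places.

0.76

At fixed RCF, N ∝ 1/√r, so N_A/N_B = √(r_B/r_A) = √(11.9/20.8) = √0.572115 = 0.7564.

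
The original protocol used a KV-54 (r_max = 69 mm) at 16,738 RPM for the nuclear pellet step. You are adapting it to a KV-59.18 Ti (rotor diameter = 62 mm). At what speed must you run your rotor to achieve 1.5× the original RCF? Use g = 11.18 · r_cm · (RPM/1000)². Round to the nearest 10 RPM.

≈ 30580 RPM

Original rotor: r = 69 mm = 6.9 cm
RCF_original = 11.18 × 6.9 × (16.738)² = 11.18 × 6.9 × 280.160644 ≈ 21,612.2 × g
Target RCF = 1.5 × 21,612.2 ≈ 32,418.3 × g
Your rotor: r = 62 mm / 2 = 31 mm = 3.1 cm
32,418.3 = 11.18 × 3.1 × (N/1000)²
(N/1000)² = 32,418.3 / 34.658 = 935.3771
N = 1000 × √935.3771 ≈ 30,583.9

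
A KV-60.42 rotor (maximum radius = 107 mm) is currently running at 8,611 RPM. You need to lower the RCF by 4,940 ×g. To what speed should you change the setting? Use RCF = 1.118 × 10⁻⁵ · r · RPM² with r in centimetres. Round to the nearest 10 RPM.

r = 107 mm = 10.7 cm
Current RCF = 1.118 × 10⁻⁵ × 10.7 × (8611)² = 1.118 × 10⁻⁵ × 10.7 × 74,149,321 ≈ 8,870.2 × g
Target RCF = 8,870.2 − 4,940 = 3,930.2 × g
N² = 3,930.2 / (11.9626 × 10⁻⁵) = 32,854,062
N ≈ √32,854,062 ≈ 5,731.8

5730 RPM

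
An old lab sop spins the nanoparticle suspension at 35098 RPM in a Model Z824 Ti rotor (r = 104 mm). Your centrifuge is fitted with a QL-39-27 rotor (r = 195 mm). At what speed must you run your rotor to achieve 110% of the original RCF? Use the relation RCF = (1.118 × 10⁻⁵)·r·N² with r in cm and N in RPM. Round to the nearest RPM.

Original rotor: r = 104 mm = 10.4 cm
RCF_original = 1.118 × 10⁻⁵ × 10.4 × (35098)² = 1.118 × 10⁻⁵ × 10.4 × 1,231,869,604 ≈ 143,231.9 × g
Target RCF = 1.1 × 143,231.9 ≈ 157,555.1 × g
Your rotor: r = 195 mm = 19.5 cm
157,555.1 = 1.118 × 10⁻⁵ × 19.5 × N²
N² = 157,555.1 / (21.801 × 10⁻⁵) = 722,696,665
N ≈ √722,696,665 ≈ 26,883.0

≈ 26883 RPM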